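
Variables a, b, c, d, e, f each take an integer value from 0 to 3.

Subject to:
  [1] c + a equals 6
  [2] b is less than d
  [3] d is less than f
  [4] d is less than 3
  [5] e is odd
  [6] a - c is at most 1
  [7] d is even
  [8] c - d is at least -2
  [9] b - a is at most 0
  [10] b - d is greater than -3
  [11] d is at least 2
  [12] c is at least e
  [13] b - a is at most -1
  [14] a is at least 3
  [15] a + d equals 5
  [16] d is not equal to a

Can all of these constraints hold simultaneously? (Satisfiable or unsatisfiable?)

Try a = 3, b = 0, c = 3, d = 2, e = 3, f = 3.
Check constraint 1: c + a = 6; constraint 6: a - c = 0; constraint 8: c - d = 1. The remaining constraints are straightforward to verify.

Satisfiable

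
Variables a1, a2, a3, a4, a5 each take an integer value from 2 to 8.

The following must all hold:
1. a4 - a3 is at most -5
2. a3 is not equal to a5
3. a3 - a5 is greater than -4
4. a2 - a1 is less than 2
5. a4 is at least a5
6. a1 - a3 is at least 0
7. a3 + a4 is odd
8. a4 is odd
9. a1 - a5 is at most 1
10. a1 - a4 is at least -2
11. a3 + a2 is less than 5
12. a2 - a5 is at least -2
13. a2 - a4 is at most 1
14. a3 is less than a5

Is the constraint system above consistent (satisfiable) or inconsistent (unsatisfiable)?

Unsatisfiable

Constraints 1, 6, 9, 12, and 13 give a1 − a3 ≥ 0, a3 − a4 ≥ 5, a4 − a2 ≥ -1, a2 − a5 ≥ -2, a5 − a1 ≥ -1.
Adding all 5 inequalities: the left sides telescope to 0, and the right sides sum to 0 + 5 + (-1) + (-2) + (-1) = 1. So 0 ≥ 1, which is false.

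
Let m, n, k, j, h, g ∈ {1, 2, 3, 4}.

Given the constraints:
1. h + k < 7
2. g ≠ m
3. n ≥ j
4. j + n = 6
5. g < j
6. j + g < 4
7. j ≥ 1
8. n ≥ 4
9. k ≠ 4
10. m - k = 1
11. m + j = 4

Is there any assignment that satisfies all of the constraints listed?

Satisfiable

Try m = 2, n = 4, k = 1, j = 2, h = 4, g = 1.
Check constraint 1: h + k = 5; constraint 4: j + n = 6. The remaining constraints are straightforward to verify.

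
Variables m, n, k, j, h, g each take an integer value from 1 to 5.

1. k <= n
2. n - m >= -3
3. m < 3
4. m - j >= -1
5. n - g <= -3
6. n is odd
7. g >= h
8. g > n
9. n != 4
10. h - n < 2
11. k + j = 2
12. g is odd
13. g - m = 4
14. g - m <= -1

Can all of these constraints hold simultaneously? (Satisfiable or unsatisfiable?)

Constraints 2, 5, and 14 give n − m ≥ -3, m − g ≥ 1, g − n ≥ 3.
Adding all 3 inequalities: the left sides telescope to 0, and the right sides sum to (-3) + 1 + 3 = 1. So 0 ≥ 1, which is false.

Unsatisfiable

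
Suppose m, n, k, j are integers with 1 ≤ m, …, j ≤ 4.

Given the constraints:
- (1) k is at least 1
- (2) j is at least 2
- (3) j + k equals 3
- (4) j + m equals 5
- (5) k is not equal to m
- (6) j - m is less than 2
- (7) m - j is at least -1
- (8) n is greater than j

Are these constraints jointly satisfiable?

Satisfiable

Setting (m, n, k, j) = (3, 3, 1, 2) satisfies everything: constraint 3: j + k = 3; constraint 4: j + m = 5, and the others follow.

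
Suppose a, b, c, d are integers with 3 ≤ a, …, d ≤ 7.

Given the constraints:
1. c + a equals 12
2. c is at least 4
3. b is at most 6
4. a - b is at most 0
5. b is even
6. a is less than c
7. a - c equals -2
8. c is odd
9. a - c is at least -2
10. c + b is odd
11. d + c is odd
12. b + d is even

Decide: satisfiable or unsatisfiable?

Try a = 5, b = 6, c = 7, d = 4.
Check constraint 1: c + a = 12; constraint 4: a - b = -1. The remaining constraints are straightforward to verify.

Satisfiable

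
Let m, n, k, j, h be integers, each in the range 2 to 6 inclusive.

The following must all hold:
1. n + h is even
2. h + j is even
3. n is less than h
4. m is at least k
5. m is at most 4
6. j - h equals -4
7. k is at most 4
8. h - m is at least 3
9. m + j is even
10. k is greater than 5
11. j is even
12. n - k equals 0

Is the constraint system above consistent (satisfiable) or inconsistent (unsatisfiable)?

Unsatisfiable

From constraint 10: k ≥ 6. From constraints 4 and 5: k ≤ m and m ≤ 4, so k ≤ 4. But 4 < 6, so no value of k works.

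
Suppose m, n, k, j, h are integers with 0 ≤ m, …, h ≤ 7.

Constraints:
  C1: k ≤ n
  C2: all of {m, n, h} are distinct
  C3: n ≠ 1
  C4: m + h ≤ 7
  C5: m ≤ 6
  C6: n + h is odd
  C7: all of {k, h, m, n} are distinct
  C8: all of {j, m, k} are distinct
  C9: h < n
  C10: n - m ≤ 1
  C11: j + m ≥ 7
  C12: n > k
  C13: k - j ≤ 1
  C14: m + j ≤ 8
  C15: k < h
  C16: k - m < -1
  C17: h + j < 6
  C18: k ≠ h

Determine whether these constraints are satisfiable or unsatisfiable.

Satisfiable

One satisfying assignment is m = 5, n = 3, k = 1, j = 3, h = 2.
For the less obvious constraints — constraint 4: m + h = 7; constraint 10: n - m = -2; constraint 11: j + m = 8 — and the others hold by inspection.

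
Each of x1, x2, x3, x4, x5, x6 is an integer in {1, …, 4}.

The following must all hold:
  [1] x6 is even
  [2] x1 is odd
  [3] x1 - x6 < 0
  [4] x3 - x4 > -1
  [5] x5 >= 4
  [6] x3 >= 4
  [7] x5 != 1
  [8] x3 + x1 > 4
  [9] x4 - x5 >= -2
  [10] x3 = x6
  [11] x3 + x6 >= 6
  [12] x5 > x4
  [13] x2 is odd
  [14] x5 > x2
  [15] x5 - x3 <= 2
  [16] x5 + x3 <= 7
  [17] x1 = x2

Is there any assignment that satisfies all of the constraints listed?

Unsatisfiable

From constraint 5: x5 ≥ 4. From constraint 6: x3 ≥ 4. Hence x5 + x3 ≥ 8. But constraint 16 requires x5 + x3 ≤ 7, and 7 < 8. Contradiction.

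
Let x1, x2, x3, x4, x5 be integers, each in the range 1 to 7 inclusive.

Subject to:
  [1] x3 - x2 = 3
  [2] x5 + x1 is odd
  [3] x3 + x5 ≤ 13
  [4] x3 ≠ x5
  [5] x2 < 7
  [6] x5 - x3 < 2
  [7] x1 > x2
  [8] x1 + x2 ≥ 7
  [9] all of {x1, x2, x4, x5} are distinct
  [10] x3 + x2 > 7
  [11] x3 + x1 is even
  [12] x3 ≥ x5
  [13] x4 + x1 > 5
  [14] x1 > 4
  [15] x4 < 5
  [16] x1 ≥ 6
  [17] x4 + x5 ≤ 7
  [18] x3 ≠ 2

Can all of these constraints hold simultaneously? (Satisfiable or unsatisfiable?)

Setting (x1, x2, x3, x4, x5) = (6, 3, 6, 2, 5) satisfies everything: constraint 1: x3 - x2 = 3; constraint 3: x3 + x5 = 11, and the others follow.

Satisfiable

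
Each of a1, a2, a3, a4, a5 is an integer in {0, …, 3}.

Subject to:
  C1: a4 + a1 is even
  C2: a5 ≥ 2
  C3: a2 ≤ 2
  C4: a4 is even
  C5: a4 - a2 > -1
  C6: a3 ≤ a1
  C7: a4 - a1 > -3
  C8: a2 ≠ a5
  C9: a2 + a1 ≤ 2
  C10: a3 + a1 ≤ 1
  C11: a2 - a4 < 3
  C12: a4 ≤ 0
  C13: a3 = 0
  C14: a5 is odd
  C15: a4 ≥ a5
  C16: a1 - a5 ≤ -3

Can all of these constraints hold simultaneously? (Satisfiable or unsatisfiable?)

Unsatisfiable

From constraint 2: a5 ≥ 2. From constraints 12 and 15: a5 ≤ a4 and a4 ≤ 0, so a5 ≤ 0. But 0 < 2, so no value of a5 works.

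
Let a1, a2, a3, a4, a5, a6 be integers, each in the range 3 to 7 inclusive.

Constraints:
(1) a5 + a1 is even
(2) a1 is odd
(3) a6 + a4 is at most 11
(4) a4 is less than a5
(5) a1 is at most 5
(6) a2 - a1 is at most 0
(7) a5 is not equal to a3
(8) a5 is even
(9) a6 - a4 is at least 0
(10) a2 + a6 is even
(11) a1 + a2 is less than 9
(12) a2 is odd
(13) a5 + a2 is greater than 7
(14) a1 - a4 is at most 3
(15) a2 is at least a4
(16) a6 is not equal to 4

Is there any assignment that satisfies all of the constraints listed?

Constraint 8 makes a5 even and constraint 2 makes a1 odd, so a5 + a1 must be odd. Constraint 1 says a5 + a1 is even — contradiction.

Unsatisfiable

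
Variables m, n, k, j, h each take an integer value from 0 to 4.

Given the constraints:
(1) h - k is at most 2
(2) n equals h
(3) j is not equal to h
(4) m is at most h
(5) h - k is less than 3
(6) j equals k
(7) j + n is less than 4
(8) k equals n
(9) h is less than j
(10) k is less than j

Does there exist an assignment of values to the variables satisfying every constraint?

From constraints 2, 6, and 8, j = k = n = h, so j = h. But constraint 3 says j ≠ h. Contradiction.

Unsatisfiable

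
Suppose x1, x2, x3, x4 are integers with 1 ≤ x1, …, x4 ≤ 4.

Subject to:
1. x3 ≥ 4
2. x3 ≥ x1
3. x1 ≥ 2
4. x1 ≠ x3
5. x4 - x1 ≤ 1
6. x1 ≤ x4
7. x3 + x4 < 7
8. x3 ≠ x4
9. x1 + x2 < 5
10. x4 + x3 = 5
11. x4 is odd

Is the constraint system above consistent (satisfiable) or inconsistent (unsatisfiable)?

Unsatisfiable

From constraints 3 and 6: x4 ≥ x1 ≥ 2. From constraint 1: x3 ≥ 4. Hence x4 + x3 ≥ 6. But constraint 10 requires x4 + x3 = 5, and 5 < 6. Contradiction.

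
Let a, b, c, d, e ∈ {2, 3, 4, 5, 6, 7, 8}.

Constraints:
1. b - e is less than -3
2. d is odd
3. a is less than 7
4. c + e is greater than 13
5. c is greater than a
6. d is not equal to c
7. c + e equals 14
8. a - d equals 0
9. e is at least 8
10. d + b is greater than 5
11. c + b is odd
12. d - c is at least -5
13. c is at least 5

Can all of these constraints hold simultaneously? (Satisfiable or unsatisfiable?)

Satisfiable

Try a = 3, b = 3, c = 6, d = 3, e = 8.
Check constraint 1: b - e = -5; constraint 4: c + e = 14. The remaining constraints are straightforward to verify.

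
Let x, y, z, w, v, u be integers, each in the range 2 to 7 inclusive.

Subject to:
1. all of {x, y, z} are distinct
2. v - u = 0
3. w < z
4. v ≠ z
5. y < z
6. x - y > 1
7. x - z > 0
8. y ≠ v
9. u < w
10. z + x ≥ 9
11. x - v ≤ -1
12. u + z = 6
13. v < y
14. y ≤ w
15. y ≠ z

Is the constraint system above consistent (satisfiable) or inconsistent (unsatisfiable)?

Constraints 3, 7, 11, 13, and 14 give z < x, x < v, v < y, y ≤ w, w < z. Chaining: z < x < v < y ≤ w < z, which forces z < z — impossible.

Unsatisfiable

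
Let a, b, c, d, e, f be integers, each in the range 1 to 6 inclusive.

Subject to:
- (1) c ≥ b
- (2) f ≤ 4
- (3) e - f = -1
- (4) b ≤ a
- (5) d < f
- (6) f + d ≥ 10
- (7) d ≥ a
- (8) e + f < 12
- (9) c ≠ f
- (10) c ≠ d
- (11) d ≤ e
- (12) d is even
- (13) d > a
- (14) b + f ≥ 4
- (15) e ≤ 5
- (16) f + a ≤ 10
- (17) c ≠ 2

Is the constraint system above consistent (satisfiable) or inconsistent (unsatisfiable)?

From constraint 2: f ≤ 4. From constraints 11 and 15: d ≤ e ≤ 5. Hence f + d ≤ 9. But constraint 6 requires f + d ≥ 10, and 10 > 9. Contradiction.

Unsatisfiable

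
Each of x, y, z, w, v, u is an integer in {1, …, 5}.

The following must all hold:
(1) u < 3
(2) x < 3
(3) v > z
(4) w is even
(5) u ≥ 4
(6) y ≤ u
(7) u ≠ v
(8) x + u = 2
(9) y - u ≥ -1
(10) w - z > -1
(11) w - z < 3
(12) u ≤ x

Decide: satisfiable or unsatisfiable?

Unsatisfiable

From constraints 5 and 12: x ≥ u and u ≥ 4, so x ≥ 4. From constraint 2: x ≤ 2. But 2 < 4, so no value of x works.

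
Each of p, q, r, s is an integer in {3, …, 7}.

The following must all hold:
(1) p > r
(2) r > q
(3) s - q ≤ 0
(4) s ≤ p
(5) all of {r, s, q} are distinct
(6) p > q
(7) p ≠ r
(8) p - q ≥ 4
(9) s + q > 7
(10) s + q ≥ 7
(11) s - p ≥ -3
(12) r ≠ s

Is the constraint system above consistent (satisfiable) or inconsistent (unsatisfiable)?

Unsatisfiable

Constraints 3, 8, and 11 give q − s ≥ 0, s − p ≥ -3, p − q ≥ 4.
Adding all 3 inequalities: the left sides telescope to 0, and the right sides sum to 0 + (-3) + 4 = 1. So 0 ≥ 1, which is false.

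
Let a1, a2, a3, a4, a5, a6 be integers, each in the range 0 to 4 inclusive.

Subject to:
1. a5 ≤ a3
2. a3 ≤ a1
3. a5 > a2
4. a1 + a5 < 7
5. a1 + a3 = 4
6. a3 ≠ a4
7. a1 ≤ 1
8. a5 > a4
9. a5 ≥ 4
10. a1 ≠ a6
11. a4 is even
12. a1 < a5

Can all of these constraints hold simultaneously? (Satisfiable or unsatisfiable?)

From constraints 1 and 9: a3 ≥ a5 and a5 ≥ 4, so a3 ≥ 4. From constraints 2 and 7: a3 ≤ a1 and a1 ≤ 1, so a3 ≤ 1. But 1 < 4, so no value of a3 works.

Unsatisfiable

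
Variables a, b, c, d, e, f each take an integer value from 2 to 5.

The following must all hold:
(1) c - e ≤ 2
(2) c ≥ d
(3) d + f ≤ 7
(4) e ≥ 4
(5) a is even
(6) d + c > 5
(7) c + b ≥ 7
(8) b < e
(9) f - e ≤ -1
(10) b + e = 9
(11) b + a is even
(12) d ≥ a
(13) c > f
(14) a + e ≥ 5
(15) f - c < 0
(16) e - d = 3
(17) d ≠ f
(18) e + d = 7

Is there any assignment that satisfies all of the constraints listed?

Try a = 2, b = 4, c = 5, d = 2, e = 5, f = 4.
Check constraint 1: c - e = 0; constraint 3: d + f = 6. The remaining constraints are straightforward to verify.

Satisfiable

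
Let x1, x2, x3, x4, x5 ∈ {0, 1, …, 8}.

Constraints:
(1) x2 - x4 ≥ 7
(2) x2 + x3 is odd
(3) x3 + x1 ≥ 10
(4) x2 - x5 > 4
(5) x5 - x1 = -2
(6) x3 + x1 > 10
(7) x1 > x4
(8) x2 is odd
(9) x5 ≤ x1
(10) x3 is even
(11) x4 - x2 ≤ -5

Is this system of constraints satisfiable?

One satisfying assignment is x1 = 3, x2 = 7, x3 = 8, x4 = 0, x5 = 1.
For the less obvious constraints — constraint 1: x2 - x4 = 7; constraint 3: x3 + x1 = 11 — and the others hold by inspection.

Satisfiable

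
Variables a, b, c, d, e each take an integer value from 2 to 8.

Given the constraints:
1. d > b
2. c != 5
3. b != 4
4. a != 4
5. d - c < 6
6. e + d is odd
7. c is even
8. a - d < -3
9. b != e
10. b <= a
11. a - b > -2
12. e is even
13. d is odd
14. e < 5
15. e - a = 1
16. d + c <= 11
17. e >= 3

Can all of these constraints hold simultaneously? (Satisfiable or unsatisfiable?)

One satisfying assignment is a = 3, b = 3, c = 4, d = 7, e = 4.
For the less obvious constraints — constraint 5: d - c = 3; constraint 8: a - d = -4 — and the others hold by inspection.

Satisfiable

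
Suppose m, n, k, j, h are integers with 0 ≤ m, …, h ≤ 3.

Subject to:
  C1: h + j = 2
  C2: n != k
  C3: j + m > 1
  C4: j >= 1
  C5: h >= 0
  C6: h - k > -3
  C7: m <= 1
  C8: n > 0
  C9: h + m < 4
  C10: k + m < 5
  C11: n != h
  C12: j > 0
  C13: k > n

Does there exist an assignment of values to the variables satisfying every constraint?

Satisfiable

Try m = 1, n = 2, k = 3, j = 1, h = 1.
Check constraint 1: h + j = 2; constraint 3: j + m = 2. The remaining constraints are straightforward to verify.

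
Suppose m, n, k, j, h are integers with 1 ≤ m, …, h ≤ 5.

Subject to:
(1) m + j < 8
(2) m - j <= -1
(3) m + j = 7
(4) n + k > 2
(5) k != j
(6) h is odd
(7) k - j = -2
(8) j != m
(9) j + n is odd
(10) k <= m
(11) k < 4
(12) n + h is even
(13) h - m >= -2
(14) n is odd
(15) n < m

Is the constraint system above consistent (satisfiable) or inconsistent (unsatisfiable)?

Satisfiable

The assignment m = 3, n = 1, k = 2, j = 4, h = 3 works:
  constraint 1 holds since m + j = 7.
  constraint 2 holds since m - j = -1.
  constraint 3 holds since m + j = 7.
The rest check out directly.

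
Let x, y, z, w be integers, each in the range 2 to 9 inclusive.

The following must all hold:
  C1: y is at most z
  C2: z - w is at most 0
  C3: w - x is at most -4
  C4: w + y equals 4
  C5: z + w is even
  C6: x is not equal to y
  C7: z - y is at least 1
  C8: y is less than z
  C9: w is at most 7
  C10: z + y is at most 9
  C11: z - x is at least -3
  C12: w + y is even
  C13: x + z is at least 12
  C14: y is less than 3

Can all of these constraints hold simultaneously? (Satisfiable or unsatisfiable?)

Constraints 2, 3, and 11 give z − x ≥ -3, x − w ≥ 4, w − z ≥ 0.
Adding all 3 inequalities: the left sides telescope to 0, and the right sides sum to (-3) + 4 + 0 = 1. So 0 ≥ 1, which is false.

Unsatisfiable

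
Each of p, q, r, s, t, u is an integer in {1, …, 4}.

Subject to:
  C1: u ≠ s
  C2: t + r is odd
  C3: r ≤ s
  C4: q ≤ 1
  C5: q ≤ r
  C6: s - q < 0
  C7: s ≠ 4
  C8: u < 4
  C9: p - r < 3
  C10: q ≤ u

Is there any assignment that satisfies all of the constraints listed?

Constraints 3, 5, and 6 give q ≤ r, r ≤ s, s < q. Chaining: q ≤ r ≤ s < q, which forces q < q — impossible.

Unsatisfiable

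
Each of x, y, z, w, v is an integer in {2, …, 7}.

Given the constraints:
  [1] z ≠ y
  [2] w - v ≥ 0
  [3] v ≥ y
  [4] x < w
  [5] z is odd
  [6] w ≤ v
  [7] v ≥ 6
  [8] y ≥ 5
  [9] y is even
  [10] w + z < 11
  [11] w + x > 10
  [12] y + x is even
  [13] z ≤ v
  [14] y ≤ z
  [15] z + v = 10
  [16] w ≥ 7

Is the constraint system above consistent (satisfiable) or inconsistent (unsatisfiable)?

From constraints 8 and 14: z ≥ y ≥ 5. From constraints 6 and 16: v ≥ w ≥ 7. Hence z + v ≥ 12. But constraint 15 requires z + v = 10, and 10 < 12. Contradiction.

Unsatisfiable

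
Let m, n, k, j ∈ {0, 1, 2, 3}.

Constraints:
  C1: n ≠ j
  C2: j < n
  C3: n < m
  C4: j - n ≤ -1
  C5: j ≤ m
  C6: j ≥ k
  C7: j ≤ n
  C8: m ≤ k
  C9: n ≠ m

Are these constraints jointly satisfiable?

Constraints 2, 3, 6, and 8 give j < n, n < m, m ≤ k, k ≤ j. Chaining: j < n < m ≤ k ≤ j, which forces j < j — impossible.

Unsatisfiable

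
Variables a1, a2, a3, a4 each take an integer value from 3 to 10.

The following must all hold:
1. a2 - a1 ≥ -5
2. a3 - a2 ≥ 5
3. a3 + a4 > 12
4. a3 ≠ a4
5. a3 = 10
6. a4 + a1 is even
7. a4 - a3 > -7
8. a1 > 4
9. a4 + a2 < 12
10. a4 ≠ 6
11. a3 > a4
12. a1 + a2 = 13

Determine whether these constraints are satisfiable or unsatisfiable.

Take a1 = 9, a2 = 4, a3 = 10, a4 = 5. Then constraint 1: a2 - a1 = -5; constraint 2: a3 - a2 = 6, and every other listed constraint is also met.

Satisfiable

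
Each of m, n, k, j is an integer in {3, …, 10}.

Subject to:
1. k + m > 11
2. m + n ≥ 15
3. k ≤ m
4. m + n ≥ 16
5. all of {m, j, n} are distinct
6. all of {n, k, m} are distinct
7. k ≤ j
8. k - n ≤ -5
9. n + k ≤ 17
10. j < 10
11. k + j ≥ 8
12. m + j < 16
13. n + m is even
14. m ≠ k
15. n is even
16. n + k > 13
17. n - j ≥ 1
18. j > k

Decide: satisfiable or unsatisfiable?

The assignment m = 8, n = 10, k = 4, j = 7 works:
  constraint 1 holds since k + m = 12.
  constraint 2 holds since m + n = 18.
The rest check out directly.

Satisfiable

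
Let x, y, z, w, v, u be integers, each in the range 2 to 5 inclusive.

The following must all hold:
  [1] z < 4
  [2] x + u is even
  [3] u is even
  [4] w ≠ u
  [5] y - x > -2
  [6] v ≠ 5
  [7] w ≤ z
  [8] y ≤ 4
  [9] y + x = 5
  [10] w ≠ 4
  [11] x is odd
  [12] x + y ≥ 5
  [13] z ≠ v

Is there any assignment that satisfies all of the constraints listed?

Unsatisfiable

Constraint 11 makes x odd and constraint 3 makes u even, so x + u must be odd. Constraint 2 says x + u is even — contradiction.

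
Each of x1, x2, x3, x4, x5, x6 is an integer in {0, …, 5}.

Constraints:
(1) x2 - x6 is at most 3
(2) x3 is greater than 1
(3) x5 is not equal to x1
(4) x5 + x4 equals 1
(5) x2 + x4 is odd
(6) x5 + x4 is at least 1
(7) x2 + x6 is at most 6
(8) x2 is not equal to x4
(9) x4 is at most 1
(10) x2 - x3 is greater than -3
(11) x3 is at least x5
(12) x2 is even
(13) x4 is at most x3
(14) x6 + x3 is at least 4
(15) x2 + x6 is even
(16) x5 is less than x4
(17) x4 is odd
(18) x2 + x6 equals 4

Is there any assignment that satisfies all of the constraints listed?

The assignment x1 = 4, x2 = 2, x3 = 4, x4 = 1, x5 = 0, x6 = 2 works:
  constraint 1 holds since x2 - x6 = 0.
  constraint 4 holds since x5 + x4 = 1.
The rest check out directly.

Satisfiable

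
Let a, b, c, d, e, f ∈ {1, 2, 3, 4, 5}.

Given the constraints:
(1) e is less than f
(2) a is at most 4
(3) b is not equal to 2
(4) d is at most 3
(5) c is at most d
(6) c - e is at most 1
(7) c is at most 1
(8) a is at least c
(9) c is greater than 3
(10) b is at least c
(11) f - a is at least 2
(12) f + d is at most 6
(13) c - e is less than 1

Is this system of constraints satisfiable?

From constraint 9: c ≥ 4. From constraints 4 and 5: c ≤ d and d ≤ 3, so c ≤ 3. But 3 < 4, so no value of c works.

Unsatisfiable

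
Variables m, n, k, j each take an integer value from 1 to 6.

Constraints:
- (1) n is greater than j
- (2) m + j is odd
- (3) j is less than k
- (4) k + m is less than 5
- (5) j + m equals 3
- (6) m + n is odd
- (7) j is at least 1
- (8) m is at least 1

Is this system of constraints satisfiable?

Satisfiable

The assignment m = 1, n = 6, k = 3, j = 2 works:
  constraint 2 holds since m + j = 3 is odd.
  constraint 4 holds since k + m = 4.
  constraint 5 holds since j + m = 3.
The rest check out directly.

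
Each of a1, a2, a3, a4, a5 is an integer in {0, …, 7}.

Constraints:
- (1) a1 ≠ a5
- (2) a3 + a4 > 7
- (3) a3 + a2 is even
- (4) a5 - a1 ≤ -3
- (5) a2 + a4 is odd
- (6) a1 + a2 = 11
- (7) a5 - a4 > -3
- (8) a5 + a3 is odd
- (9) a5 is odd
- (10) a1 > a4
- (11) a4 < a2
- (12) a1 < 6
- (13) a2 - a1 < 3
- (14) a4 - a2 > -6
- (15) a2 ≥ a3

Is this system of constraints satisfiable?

Satisfiable

One satisfying assignment is a1 = 5, a2 = 6, a3 = 6, a4 = 3, a5 = 1.
For the less obvious constraints — constraint 2: a3 + a4 = 9; constraint 4: a5 - a1 = -4 — and the others hold by inspection.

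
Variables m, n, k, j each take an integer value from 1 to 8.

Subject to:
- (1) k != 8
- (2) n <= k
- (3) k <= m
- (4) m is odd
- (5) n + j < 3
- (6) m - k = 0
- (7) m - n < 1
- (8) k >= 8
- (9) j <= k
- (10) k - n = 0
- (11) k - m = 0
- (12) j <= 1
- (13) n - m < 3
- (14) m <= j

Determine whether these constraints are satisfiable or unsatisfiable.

Unsatisfiable

From constraints 3 and 8: m ≥ k and k ≥ 8, so m ≥ 8. From constraints 12 and 14: m ≤ j and j ≤ 1, so m ≤ 1. But 1 < 8, so no value of m works.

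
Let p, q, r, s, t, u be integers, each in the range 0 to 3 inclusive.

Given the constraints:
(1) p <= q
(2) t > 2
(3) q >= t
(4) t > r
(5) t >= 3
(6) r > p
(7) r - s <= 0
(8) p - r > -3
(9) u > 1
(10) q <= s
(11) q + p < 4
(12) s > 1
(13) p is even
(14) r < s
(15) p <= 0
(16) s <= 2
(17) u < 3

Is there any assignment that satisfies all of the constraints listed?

From constraints 3 and 5: q ≥ t and t ≥ 3, so q ≥ 3. From constraints 10 and 16: q ≤ s and s ≤ 2, so q ≤ 2. But 2 < 3, so no value of q works.

Unsatisfiable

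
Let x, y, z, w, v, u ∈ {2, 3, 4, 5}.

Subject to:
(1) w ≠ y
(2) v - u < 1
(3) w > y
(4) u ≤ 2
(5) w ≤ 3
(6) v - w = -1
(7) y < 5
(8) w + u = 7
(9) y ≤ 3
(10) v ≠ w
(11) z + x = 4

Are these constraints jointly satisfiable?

Unsatisfiable

From constraint 5: w ≤ 3. From constraint 4: u ≤ 2. Hence w + u ≤ 5. But constraint 8 requires w + u = 7, and 7 > 5. Contradiction.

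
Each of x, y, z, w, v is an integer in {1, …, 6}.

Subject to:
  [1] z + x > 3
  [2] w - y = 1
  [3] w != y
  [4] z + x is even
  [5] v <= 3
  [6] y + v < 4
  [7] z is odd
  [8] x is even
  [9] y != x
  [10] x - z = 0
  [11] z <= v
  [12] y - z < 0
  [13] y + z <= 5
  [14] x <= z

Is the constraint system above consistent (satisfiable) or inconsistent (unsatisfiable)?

Constraint 7 makes z odd and constraint 8 makes x even, so z + x must be odd. Constraint 4 says z + x is even — contradiction.

Unsatisfiable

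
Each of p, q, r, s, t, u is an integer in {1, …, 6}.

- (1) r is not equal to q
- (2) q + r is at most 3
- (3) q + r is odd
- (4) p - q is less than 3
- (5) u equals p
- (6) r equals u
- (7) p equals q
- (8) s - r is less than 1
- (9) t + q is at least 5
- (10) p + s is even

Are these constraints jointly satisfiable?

Unsatisfiable

From constraints 5, 6, and 7, r = u = p = q, so r = q. But constraint 1 says r ≠ q. Contradiction.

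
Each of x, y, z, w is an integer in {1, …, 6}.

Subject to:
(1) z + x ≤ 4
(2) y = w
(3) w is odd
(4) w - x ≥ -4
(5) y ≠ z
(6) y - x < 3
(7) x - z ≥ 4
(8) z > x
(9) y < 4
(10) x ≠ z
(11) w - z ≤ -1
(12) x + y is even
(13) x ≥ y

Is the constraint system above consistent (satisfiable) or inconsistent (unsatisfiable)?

Unsatisfiable

Constraints 4, 7, and 11 give w − x ≥ -4, x − z ≥ 4, z − w ≥ 1.
Adding all 3 inequalities: the left sides telescope to 0, and the right sides sum to (-4) + 4 + 1 = 1. So 0 ≥ 1, which is false.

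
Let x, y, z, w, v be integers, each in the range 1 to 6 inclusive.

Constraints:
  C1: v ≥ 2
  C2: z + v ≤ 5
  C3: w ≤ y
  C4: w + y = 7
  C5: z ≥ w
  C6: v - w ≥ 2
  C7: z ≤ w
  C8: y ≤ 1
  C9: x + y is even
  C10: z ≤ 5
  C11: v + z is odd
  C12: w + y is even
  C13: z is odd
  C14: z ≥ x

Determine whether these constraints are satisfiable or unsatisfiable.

Unsatisfiable

From constraints 5 and 10: w ≤ z ≤ 5. From constraint 8: y ≤ 1. Hence w + y ≤ 6. But constraint 4 requires w + y = 7, and 7 > 6. Contradiction.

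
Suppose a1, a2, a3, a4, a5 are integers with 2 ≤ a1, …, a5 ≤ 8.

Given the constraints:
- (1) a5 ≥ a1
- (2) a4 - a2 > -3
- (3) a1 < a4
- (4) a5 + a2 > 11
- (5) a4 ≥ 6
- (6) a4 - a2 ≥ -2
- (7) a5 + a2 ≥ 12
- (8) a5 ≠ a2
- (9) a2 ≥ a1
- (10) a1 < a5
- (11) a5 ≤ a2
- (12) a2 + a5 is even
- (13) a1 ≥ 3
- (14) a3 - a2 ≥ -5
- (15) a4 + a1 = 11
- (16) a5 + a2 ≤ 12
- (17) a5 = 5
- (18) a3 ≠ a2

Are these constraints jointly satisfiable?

Satisfiable

The assignment a1 = 4, a2 = 7, a3 = 4, a4 = 7, a5 = 5 works:
  constraint 2 holds since a4 - a2 = 0.
  constraint 4 holds since a5 + a2 = 12.
The rest check out directly.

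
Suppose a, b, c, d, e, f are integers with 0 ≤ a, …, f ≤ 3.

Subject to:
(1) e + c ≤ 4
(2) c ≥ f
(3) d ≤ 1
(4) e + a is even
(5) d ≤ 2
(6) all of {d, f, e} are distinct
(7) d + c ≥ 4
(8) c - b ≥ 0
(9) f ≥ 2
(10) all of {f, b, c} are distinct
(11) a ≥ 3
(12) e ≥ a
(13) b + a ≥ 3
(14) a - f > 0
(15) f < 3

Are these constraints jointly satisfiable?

From constraints 11 and 12: e ≥ a ≥ 3. From constraints 2 and 9: c ≥ f ≥ 2. Hence e + c ≥ 5. But constraint 1 requires e + c ≤ 4, and 4 < 5. Contradiction.

Unsatisfiable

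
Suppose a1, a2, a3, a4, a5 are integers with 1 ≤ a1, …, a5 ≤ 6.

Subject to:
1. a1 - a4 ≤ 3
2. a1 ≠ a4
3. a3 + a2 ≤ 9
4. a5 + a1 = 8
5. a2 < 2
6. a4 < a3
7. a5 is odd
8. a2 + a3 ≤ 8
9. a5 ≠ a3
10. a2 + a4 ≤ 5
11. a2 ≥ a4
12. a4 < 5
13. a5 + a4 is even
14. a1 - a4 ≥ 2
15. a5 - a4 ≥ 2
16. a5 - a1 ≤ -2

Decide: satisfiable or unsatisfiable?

Unsatisfiable

Constraints 1, 15, and 16 give a4 − a1 ≥ -3, a1 − a5 ≥ 2, a5 − a4 ≥ 2.
Adding all 3 inequalities: the left sides telescope to 0, and the right sides sum to (-3) + 2 + 2 = 1. So 0 ≥ 1, which is false.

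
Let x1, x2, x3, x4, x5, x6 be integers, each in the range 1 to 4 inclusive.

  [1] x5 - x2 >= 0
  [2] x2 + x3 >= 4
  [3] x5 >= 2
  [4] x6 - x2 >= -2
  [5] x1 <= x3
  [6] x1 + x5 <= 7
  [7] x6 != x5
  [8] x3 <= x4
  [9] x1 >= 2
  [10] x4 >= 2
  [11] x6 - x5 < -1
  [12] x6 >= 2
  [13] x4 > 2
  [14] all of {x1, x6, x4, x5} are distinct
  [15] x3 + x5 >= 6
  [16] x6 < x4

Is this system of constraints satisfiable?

Constraints 3, 9, 10, and 12 confine each of x1, x6, x4, x5 to the 3 values {2, …, 4} (the domain already gives each ≤ 4).
Constraint 14 requires all 4 of them to be distinct, but only 3 values are available — impossible by the pigeonhole principle.

Unsatisfiable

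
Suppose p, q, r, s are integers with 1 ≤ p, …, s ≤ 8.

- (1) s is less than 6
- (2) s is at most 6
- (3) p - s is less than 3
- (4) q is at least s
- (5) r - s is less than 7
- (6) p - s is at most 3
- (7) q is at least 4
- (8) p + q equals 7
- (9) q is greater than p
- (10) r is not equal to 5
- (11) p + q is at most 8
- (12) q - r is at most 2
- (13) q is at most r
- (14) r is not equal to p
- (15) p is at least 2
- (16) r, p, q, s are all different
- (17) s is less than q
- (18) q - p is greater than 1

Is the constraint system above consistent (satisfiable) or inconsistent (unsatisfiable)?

Try p = 2, q = 5, r = 6, s = 1.
Check constraint 3: p - s = 1; constraint 5: r - s = 5; constraint 6: p - s = 1. The remaining constraints are straightforward to verify.

Satisfiable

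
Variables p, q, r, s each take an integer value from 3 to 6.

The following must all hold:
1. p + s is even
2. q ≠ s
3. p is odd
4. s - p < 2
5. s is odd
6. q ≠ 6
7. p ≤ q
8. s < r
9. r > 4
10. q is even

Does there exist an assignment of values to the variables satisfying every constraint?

Satisfiable

Setting (p, q, r, s) = (3, 4, 6, 3) satisfies everything: constraint 1: p + s = 6 is even; constraint 3: p = 3 is odd; constraint 4: s - p = 0, and the others follow.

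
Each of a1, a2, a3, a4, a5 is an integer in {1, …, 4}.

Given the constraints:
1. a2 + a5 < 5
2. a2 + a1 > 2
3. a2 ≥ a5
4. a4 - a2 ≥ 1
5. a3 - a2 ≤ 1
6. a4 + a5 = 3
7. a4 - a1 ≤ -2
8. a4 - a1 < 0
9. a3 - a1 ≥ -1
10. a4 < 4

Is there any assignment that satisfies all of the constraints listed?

Constraints 4, 5, 7, and 9 give a2 − a3 ≥ -1, a3 − a1 ≥ -1, a1 − a4 ≥ 2, a4 − a2 ≥ 1.
Adding all 4 inequalities: the left sides telescope to 0, and the right sides sum to (-1) + (-1) + 2 + 1 = 1. So 0 ≥ 1, which is false.

Unsatisfiable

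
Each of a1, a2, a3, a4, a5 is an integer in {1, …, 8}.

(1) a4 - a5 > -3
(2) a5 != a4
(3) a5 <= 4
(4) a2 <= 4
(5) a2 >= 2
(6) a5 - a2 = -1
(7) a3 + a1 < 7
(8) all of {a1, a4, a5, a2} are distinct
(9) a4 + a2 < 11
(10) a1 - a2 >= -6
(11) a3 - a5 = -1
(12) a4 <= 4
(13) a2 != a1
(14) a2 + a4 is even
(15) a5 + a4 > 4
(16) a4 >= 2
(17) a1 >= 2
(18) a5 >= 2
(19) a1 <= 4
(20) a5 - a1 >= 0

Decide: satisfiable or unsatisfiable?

Unsatisfiable

Constraints 3, 4, 5, 12, 16, 17, 18, and 19 confine each of a1, a4, a5, a2 to the 3 values {2, …, 4}.
Constraint 8 requires all 4 of them to be distinct, but only 3 values are available — impossible by the pigeonhole principle.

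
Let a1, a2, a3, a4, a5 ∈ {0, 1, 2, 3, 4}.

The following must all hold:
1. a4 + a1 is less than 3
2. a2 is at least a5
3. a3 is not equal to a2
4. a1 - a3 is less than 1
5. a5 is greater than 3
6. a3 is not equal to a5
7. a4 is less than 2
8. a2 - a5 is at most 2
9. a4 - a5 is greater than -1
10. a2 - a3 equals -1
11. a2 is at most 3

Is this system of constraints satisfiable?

From constraint 5: a5 ≥ 4. From constraints 2 and 11: a5 ≤ a2 and a2 ≤ 3, so a5 ≤ 3. But 3 < 4, so no value of a5 works.

Unsatisfiable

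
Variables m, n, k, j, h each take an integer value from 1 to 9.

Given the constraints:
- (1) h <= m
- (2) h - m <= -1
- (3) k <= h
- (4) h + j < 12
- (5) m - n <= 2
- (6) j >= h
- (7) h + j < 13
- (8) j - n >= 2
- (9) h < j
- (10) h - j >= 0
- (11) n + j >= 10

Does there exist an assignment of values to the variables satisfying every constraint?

Unsatisfiable

Constraints 2, 5, 8, and 10 give j − n ≥ 2, n − m ≥ -2, m − h ≥ 1, h − j ≥ 0.
Adding all 4 inequalities: the left sides telescope to 0, and the right sides sum to 2 + (-2) + 1 + 0 = 1. So 0 ≥ 1, which is false.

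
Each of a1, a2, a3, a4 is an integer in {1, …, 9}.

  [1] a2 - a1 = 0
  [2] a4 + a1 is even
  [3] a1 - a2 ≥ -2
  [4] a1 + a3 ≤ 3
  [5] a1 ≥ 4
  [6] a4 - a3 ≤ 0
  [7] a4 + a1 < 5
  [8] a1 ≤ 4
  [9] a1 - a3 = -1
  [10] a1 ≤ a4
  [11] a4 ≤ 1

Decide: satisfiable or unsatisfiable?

Unsatisfiable

From constraint 5: a1 ≥ 4. From constraints 10 and 11: a1 ≤ a4 and a4 ≤ 1, so a1 ≤ 1. But 1 < 4, so no value of a1 works.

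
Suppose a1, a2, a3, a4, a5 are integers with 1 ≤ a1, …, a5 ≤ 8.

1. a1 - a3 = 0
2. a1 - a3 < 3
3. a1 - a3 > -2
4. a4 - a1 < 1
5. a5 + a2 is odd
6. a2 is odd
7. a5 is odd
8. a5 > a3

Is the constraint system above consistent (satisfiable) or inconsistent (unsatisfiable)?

Unsatisfiable

Constraint 7 makes a5 odd and constraint 6 makes a2 odd, so a5 + a2 must be even. Constraint 5 says a5 + a2 is odd — contradiction.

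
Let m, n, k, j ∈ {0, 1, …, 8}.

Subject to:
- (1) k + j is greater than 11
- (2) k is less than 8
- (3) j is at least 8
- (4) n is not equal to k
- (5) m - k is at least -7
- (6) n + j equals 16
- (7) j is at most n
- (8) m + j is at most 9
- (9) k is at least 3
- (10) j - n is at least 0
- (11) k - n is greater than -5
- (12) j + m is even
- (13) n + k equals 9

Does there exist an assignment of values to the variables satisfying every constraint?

Unsatisfiable

From constraints 3 and 7: n ≥ j ≥ 8. From constraint 9: k ≥ 3. Hence n + k ≥ 11. But constraint 13 requires n + k = 9, and 9 < 11. Contradiction.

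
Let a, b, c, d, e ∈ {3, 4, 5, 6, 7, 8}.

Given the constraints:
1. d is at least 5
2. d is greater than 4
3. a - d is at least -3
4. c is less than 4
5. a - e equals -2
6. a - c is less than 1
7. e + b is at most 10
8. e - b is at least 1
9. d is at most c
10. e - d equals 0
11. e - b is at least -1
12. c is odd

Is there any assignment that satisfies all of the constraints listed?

Unsatisfiable

From constraints 1 and 9: c ≥ d and d ≥ 5, so c ≥ 5. From constraint 4: c ≤ 3. But 3 < 5, so no value of c works.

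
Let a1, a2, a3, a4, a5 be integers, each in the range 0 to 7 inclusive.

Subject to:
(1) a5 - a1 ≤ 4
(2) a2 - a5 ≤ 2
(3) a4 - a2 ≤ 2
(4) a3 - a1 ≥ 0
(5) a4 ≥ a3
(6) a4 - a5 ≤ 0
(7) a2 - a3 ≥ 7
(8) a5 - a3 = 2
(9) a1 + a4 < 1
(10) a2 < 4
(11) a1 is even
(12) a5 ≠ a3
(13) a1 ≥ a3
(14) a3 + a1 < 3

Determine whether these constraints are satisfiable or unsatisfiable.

Constraints 1, 2, 4, and 7 give a3 − a1 ≥ 0, a1 − a5 ≥ -4, a5 − a2 ≥ -2, a2 − a3 ≥ 7.
Adding all 4 inequalities: the left sides telescope to 0, and the right sides sum to 0 + (-4) + (-2) + 7 = 1. So 0 ≥ 1, which is false.

Unsatisfiable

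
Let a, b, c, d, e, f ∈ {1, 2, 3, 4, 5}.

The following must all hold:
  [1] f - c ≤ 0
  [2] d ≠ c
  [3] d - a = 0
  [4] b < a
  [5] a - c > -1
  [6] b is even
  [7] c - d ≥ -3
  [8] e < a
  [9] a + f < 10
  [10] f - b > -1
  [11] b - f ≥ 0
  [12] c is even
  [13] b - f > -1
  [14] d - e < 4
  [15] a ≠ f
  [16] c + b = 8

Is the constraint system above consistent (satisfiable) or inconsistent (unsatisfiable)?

One satisfying assignment is a = 5, b = 4, c = 4, d = 5, e = 4, f = 4.
For the less obvious constraints — constraint 1: f - c = 0; constraint 3: d - a = 0; constraint 5: a - c = 1 — and the others hold by inspection.

Satisfiable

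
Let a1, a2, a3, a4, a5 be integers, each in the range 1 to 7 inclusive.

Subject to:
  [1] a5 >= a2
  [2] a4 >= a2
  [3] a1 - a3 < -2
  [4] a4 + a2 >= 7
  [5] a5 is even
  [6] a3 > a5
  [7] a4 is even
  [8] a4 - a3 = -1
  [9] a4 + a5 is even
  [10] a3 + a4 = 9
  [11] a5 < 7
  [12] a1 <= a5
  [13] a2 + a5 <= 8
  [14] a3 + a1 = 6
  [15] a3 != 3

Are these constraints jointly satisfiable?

Setting (a1, a2, a3, a4, a5) = (1, 4, 5, 4, 4) satisfies everything: constraint 3: a1 - a3 = -4; constraint 4: a4 + a2 = 8; constraint 8: a4 - a3 = -1, and the others follow.

Satisfiable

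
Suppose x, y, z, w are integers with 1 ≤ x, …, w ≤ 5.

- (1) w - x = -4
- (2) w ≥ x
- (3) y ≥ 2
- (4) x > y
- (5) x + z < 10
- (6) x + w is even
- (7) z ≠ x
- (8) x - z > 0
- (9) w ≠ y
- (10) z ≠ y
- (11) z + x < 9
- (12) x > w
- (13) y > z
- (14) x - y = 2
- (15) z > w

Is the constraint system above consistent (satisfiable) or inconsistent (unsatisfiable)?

Unsatisfiable

Constraints 2, 4, 13, and 15 give z < y, y < x, x ≤ w, w < z. Chaining: z < y < x ≤ w < z, which forces z < z — impossible.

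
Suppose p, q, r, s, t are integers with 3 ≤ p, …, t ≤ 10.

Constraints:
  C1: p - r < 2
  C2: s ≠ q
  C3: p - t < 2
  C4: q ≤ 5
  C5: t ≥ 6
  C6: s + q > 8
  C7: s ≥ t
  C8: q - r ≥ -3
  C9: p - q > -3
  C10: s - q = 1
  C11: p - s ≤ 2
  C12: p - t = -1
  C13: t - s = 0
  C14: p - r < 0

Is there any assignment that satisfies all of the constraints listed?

Satisfiable

Try p = 5, q = 5, r = 6, s = 6, t = 6.
Check constraint 1: p - r = -1; constraint 3: p - t = -1; constraint 6: s + q = 11. The remaining constraints are straightforward to verify.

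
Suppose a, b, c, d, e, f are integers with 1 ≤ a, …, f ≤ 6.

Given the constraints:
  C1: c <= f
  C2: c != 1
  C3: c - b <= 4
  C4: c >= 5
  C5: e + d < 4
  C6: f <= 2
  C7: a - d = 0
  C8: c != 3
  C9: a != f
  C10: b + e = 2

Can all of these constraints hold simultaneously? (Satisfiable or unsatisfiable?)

Unsatisfiable

From constraint 4: c ≥ 5. From constraints 1 and 6: c ≤ f and f ≤ 2, so c ≤ 2. But 2 < 5, so no value of c works.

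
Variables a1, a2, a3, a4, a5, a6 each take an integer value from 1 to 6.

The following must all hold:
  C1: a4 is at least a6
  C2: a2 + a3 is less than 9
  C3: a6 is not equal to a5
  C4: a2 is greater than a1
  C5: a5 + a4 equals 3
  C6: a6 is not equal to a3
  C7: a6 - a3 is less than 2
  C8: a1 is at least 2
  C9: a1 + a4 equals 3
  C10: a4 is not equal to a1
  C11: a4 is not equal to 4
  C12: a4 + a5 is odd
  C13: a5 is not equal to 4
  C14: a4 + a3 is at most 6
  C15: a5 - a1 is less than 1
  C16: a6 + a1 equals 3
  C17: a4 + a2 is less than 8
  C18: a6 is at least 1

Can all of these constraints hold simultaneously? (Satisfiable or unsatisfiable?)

One satisfying assignment is a1 = 2, a2 = 4, a3 = 2, a4 = 1, a5 = 2, a6 = 1.
For the less obvious constraints — constraint 2: a2 + a3 = 6; constraint 5: a5 + a4 = 3; constraint 7: a6 - a3 = -1 — and the others hold by inspection.

Satisfiable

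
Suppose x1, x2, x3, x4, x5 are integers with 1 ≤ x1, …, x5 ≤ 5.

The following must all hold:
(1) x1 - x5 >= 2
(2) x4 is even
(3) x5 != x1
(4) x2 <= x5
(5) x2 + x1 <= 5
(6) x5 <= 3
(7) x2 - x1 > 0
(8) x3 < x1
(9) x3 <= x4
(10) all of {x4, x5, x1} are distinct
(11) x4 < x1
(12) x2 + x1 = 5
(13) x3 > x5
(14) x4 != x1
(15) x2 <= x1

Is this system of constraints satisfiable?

Unsatisfiable

Constraints 4, 7, 8, and 13 give x3 < x1, x1 < x2, x2 ≤ x5, x5 < x3. Chaining: x3 < x1 < x2 ≤ x5 < x3, which forces x3 < x3 — impossible.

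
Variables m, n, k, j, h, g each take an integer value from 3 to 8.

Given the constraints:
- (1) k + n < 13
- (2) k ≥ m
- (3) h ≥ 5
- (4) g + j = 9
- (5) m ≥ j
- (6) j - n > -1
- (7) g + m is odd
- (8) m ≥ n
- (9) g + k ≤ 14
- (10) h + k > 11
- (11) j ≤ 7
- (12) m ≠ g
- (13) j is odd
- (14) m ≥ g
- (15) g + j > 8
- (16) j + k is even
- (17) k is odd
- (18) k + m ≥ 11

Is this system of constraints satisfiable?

One satisfying assignment is m = 7, n = 3, k = 7, j = 5, h = 7, g = 4.
For the less obvious constraints — constraint 1: k + n = 10; constraint 4: g + j = 9 — and the others hold by inspection.

Satisfiable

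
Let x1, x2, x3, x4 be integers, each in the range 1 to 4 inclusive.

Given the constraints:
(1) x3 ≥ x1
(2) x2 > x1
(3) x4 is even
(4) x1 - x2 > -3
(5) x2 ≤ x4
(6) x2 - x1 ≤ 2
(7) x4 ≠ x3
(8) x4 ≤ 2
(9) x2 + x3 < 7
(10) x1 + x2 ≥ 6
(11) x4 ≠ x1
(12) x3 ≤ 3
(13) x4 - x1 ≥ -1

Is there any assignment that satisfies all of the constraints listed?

Unsatisfiable

From constraints 1 and 12: x1 ≤ x3 ≤ 3. From constraints 5 and 8: x2 ≤ x4 ≤ 2. Hence x1 + x2 ≤ 5. But constraint 10 requires x1 + x2 ≥ 6, and 6 > 5. Contradiction.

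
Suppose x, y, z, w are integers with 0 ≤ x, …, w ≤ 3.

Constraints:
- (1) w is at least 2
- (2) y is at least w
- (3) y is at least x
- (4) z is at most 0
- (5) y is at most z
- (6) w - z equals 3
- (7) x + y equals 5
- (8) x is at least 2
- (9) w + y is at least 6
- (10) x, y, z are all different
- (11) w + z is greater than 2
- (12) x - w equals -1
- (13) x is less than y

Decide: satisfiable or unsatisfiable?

Unsatisfiable

From constraints 3 and 8: y ≥ x and x ≥ 2, so y ≥ 2. From constraints 4 and 5: y ≤ z and z ≤ 0, so y ≤ 0. But 0 < 2, so no value of y works.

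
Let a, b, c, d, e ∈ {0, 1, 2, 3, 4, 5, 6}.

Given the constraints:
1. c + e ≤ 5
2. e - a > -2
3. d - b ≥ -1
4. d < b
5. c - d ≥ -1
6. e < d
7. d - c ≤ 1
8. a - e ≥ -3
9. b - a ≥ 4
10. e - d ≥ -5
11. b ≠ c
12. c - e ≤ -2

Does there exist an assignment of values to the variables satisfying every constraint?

Constraints 3, 7, 8, 9, and 12 give a − e ≥ -3, e − c ≥ 2, c − d ≥ -1, d − b ≥ -1, b − a ≥ 4.
Adding all 5 inequalities: the left sides telescope to 0, and the right sides sum to (-3) + 2 + (-1) + (-1) + 4 = 1. So 0 ≥ 1, which is false.

Unsatisfiable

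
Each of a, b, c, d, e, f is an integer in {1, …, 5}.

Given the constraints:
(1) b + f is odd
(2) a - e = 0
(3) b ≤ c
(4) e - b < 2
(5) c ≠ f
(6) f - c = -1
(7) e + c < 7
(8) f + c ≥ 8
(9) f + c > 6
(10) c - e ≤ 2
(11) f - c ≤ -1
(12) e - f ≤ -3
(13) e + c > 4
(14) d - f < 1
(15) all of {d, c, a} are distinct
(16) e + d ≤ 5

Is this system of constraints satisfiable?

Unsatisfiable

Constraints 10, 11, and 12 give f − e ≥ 3, e − c ≥ -2, c − f ≥ 1.
Adding all 3 inequalities: the left sides telescope to 0, and the right sides sum to 3 + (-2) + 1 = 2. So 0 ≥ 2, which is false.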